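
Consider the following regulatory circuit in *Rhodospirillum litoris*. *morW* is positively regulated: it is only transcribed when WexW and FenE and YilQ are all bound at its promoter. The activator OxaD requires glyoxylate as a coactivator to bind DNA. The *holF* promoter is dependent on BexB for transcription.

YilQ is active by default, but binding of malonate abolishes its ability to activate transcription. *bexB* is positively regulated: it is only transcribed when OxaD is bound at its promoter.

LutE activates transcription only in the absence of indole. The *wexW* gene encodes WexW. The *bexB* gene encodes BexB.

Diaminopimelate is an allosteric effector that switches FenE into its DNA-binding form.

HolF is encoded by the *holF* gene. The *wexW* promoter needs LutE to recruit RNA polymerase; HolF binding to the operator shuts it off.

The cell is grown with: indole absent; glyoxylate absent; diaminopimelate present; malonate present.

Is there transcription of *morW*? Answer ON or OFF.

Glyoxylate is absent, so OxaD is inactive.
Required activator OxaD is absent, so *bexB* is not transcribed.
So BexB is not produced.
Required activator BexB is absent, so *holF* is not transcribed.
So HolF is not produced.
Indole is absent, so LutE is active.
No repressor is bound and LutE is active, so *wexW* is transcribed.
So WexW is produced and active.
Diaminopimelate is present, so FenE is active.
Malonate is present, so YilQ is inactive.
Required activator YilQ is absent, so *morW* is not transcribed.

OFF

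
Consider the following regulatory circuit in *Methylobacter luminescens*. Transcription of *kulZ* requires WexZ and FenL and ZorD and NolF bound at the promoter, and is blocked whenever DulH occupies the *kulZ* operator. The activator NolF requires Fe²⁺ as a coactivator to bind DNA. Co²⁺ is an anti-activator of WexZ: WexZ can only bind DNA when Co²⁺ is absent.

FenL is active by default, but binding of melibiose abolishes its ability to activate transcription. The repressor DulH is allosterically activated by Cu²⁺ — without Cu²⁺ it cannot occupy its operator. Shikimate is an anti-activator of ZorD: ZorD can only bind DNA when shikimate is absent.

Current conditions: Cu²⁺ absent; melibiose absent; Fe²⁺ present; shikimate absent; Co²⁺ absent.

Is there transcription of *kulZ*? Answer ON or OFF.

Co²⁺ is absent, so WexZ is active.
Melibiose is absent, so FenL is active.
Shikimate is absent, so ZorD is active.
Fe²⁺ is present, so NolF is active.
Cu²⁺ is absent, so DulH is inactive.
No repressor is bound and WexZ and FenL and ZorD and NolF are active, so *kulZ* is transcribed.

ON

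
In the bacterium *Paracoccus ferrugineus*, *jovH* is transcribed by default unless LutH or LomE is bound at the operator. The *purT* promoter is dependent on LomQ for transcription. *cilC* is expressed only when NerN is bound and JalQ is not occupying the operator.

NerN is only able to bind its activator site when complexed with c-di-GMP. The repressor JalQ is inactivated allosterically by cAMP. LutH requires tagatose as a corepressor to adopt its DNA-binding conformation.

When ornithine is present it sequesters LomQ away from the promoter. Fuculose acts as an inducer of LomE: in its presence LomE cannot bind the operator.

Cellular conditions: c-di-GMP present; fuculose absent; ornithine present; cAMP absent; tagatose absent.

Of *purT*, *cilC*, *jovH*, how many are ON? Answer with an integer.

Ornithine is present, so LomQ is inactive.
Required activator LomQ is absent, so *purT* is not transcribed.
→ *purT* is OFF.
cAMP is absent, so JalQ is active.
c-di-GMP is present, so NerN is active.
With repressor JalQ bound, *cilC* is not transcribed.
→ *cilC* is OFF.
Tagatose is absent, so LutH is inactive.
Fuculose is absent, so LomE is active.
With repressor LomE bound, *jovH* is not transcribed.
→ *jovH* is OFF.
0 of the 3 genes are transcribed.

0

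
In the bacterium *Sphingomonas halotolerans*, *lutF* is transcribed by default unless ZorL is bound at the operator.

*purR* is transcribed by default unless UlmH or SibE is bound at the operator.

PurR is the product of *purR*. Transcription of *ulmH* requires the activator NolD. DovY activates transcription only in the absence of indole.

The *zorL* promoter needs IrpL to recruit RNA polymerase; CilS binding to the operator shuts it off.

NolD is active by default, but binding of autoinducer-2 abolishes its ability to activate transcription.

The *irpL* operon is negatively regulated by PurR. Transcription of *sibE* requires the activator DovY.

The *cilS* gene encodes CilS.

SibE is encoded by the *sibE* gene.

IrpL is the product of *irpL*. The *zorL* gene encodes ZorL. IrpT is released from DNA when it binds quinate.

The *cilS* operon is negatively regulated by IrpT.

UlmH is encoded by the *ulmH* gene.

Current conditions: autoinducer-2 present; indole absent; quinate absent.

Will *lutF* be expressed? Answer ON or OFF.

OFF

Autoinducer-2 is present, so NolD is inactive.
Required activator NolD is absent, so *ulmH* is not transcribed.
So UlmH is not produced.
Indole is absent, so DovY is active.
No repressor is bound and DovY is active, so *sibE* is transcribed.
So SibE is produced and active.
With repressor SibE bound, *purR* is not transcribed.
So PurR is not produced.
With no repressor bound, *irpL* is transcribed.
So IrpL is produced and active.
Quinate is absent, so IrpT is active.
With repressor IrpT bound, *cilS* is not transcribed.
So CilS is not produced.
No repressor is bound and IrpL is active, so *zorL* is transcribed.
So ZorL is produced and active.
With repressor ZorL bound, *lutF* is not transcribed.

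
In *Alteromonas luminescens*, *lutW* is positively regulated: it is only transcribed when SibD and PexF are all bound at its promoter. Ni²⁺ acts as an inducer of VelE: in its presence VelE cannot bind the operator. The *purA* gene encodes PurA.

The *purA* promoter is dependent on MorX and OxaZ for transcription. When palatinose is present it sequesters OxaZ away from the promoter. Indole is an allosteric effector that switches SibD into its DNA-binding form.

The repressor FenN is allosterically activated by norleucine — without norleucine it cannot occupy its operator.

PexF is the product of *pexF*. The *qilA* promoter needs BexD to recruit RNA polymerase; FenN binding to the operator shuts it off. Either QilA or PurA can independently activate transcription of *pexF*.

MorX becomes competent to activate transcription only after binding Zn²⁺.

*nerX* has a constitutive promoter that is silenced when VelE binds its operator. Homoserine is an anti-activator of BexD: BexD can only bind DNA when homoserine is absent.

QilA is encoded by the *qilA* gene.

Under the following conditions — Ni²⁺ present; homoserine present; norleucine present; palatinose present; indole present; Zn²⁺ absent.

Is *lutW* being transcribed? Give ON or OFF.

Indole is present, so SibD is active.
Norleucine is present, so FenN is active.
Homoserine is present, so BexD is inactive.
With repressor FenN bound, *qilA* is not transcribed.
So QilA is not produced.
Zn²⁺ is absent, so MorX is inactive.
Palatinose is present, so OxaZ is inactive.
Required activator MorX is absent, so *purA* is not transcribed.
So PurA is not produced.
No activator is available at the *pexF* promoter, so *pexF* is not transcribed.
So PexF is not produced.
Required activator PexF is absent, so *lutW* is not transcribed.

OFF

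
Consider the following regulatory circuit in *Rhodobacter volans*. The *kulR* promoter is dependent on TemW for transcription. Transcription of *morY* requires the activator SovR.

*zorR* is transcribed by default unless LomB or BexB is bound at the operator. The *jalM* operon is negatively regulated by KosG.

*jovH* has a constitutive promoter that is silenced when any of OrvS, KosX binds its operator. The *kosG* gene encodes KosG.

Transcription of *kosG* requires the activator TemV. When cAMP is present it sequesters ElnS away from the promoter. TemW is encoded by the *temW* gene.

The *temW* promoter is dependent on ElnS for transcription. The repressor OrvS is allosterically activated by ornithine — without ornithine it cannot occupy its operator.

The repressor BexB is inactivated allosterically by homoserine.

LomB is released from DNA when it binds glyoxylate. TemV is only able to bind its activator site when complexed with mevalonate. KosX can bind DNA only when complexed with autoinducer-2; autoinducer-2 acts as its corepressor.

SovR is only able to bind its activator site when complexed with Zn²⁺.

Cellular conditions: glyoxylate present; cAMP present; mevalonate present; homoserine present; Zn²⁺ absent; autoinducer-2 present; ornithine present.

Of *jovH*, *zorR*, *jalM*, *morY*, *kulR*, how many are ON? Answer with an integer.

Ornithine is present, so OrvS is active.
Autoinducer-2 is present, so KosX is active.
With repressor OrvS bound, *jovH* is not transcribed.
→ *jovH* is OFF.
Glyoxylate is present, so LomB is inactive.
Homoserine is present, so BexB is inactive.
With no repressor bound, *zorR* is transcribed.
→ *zorR* is ON.
Mevalonate is present, so TemV is active.
No repressor is bound and TemV is active, so *kosG* is transcribed.
So KosG is produced and active.
With repressor KosG bound, *jalM* is not transcribed.
→ *jalM* is OFF.
Zn²⁺ is absent, so SovR is inactive.
Required activator SovR is absent, so *morY* is not transcribed.
→ *morY* is OFF.
cAMP is present, so ElnS is inactive.
Required activator ElnS is absent, so *temW* is not transcribed.
So TemW is not produced.
Required activator TemW is absent, so *kulR* is not transcribed.
→ *kulR* is OFF.
1 of the 5 genes is transcribed.

1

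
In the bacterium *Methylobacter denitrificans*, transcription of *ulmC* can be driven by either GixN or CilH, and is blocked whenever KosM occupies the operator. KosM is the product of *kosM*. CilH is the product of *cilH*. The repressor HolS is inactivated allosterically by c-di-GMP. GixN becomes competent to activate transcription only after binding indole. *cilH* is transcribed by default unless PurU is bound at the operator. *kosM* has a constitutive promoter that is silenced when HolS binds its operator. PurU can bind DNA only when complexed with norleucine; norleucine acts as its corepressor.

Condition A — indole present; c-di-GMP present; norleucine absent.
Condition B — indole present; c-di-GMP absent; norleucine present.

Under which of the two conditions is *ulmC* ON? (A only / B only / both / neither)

Condition A:
Indole is present, so GixN is active.
c-di-GMP is present, so HolS is inactive.
With no repressor bound, *kosM* is transcribed.
So KosM is produced and active.
Norleucine is absent, so PurU is inactive.
With no repressor bound, *cilH* is transcribed.
So CilH is produced and active.
With repressor KosM bound, *ulmC* is not transcribed.
→ *ulmC* is OFF in A.
Condition B:
Indole is present, so GixN is active.
c-di-GMP is absent, so HolS is active.
With repressor HolS bound, *kosM* is not transcribed.
So KosM is not produced.
Norleucine is present, so PurU is active.
With repressor PurU bound, *cilH* is not transcribed.
So CilH is not produced.
Activator GixN is present, so *ulmC* is transcribed.
→ *ulmC* is ON in B.

B only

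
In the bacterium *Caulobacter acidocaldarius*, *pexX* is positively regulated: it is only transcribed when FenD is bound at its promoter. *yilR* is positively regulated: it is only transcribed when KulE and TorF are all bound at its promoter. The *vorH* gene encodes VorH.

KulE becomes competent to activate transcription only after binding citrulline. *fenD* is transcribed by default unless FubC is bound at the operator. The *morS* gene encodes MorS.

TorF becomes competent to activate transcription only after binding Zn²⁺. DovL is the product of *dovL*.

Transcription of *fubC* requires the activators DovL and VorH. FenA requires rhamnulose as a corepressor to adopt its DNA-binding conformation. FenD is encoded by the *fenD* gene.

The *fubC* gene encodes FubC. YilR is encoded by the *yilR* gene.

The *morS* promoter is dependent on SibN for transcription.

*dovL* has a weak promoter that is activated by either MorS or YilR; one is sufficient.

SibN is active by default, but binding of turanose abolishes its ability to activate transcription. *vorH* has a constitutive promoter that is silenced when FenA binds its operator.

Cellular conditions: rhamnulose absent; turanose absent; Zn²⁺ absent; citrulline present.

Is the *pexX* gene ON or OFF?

Turanose is absent, so SibN is active.
No repressor is bound and SibN is active, so *morS* is transcribed.
So MorS is produced and active.
Citrulline is present, so KulE is active.
Zn²⁺ is absent, so TorF is inactive.
Required activator TorF is absent, so *yilR* is not transcribed.
So YilR is not produced.
Activator MorS is present, so *dovL* is transcribed.
So DovL is produced and active.
Rhamnulose is absent, so FenA is inactive.
With no repressor bound, *vorH* is transcribed.
So VorH is produced and active.
No repressor is bound and DovL and VorH are active, so *fubC* is transcribed.
So FubC is produced and active.
With repressor FubC bound, *fenD* is not transcribed.
So FenD is not produced.
Required activator FenD is absent, so *pexX* is not transcribed.

OFF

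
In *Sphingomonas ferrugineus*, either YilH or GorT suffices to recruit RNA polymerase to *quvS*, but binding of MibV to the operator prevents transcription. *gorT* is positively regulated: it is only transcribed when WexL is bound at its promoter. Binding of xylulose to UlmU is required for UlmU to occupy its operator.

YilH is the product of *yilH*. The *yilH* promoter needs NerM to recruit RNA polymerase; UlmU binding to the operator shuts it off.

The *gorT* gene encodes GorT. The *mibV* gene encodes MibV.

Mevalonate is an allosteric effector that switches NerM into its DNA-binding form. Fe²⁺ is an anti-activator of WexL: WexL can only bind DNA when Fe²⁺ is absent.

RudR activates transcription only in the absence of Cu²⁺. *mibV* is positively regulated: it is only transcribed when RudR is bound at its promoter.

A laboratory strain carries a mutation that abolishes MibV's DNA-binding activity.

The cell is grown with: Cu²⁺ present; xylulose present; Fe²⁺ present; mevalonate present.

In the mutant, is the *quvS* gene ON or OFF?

OFF

Xylulose is present, so UlmU is active.
Mevalonate is present, so NerM is active.
With repressor UlmU bound, *yilH* is not transcribed.
So YilH is not produced.
Fe²⁺ is present, so WexL is inactive.
Required activator WexL is absent, so *gorT* is not transcribed.
So GorT is not produced.
MibV is non-functional in this strain, so it has no effect.
No activator is available at the *quvS* promoter, so *quvS* is not transcribed.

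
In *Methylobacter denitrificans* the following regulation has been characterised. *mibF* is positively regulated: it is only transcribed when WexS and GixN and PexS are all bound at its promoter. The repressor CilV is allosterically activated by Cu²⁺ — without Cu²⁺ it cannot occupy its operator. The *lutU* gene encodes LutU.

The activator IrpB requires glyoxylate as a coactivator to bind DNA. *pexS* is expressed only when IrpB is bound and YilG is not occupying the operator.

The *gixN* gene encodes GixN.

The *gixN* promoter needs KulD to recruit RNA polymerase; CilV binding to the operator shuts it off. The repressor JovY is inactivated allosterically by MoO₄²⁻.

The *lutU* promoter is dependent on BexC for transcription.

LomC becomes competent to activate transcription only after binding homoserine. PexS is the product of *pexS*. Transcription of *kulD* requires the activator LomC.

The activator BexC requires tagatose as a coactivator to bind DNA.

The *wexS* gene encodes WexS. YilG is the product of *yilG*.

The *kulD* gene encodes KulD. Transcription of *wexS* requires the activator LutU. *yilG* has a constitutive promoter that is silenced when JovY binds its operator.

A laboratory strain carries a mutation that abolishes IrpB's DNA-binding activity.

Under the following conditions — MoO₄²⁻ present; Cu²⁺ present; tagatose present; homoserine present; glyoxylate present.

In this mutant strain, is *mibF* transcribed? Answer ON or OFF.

OFF

Tagatose is present, so BexC is active.
No repressor is bound and BexC is active, so *lutU* is transcribed.
So LutU is produced and active.
No repressor is bound and LutU is active, so *wexS* is transcribed.
So WexS is produced and active.
Cu²⁺ is present, so CilV is active.
Homoserine is present, so LomC is active.
No repressor is bound and LomC is active, so *kulD* is transcribed.
So KulD is produced and active.
With repressor CilV bound, *gixN* is not transcribed.
So GixN is not produced.
MoO₄²⁻ is present, so JovY is inactive.
With no repressor bound, *yilG* is transcribed.
So YilG is produced and active.
IrpB is non-functional in this strain, so it has no effect.
With repressor YilG bound, *pexS* is not transcribed.
So PexS is not produced.
Required activator GixN is absent, so *mibF* is not transcribed.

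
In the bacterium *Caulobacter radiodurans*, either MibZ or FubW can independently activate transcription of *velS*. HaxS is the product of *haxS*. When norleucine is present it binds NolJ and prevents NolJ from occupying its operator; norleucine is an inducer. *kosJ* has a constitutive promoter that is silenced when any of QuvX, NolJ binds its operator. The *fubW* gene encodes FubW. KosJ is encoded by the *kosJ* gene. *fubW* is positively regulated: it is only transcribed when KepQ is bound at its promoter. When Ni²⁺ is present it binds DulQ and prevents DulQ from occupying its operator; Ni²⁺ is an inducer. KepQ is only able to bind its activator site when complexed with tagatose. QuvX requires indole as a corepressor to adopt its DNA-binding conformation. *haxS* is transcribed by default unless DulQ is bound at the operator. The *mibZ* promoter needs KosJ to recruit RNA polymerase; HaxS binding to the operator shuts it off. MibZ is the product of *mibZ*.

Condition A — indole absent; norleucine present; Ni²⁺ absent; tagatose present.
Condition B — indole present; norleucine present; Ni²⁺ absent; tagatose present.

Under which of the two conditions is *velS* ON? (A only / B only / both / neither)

Condition A:
Indole is absent, so QuvX is inactive.
Norleucine is present, so NolJ is inactive.
With no repressor bound, *kosJ* is transcribed.
So KosJ is produced and active.
Ni²⁺ is absent, so DulQ is active.
With repressor DulQ bound, *haxS* is not transcribed.
So HaxS is not produced.
No repressor is bound and KosJ is active, so *mibZ* is transcribed.
So MibZ is produced and active.
Tagatose is present, so KepQ is active.
No repressor is bound and KepQ is active, so *fubW* is transcribed.
So FubW is produced and active.
Activator MibZ is present, so *velS* is transcribed.
→ *velS* is ON in A.
Condition B:
Indole is present, so QuvX is active.
Norleucine is present, so NolJ is inactive.
With repressor QuvX bound, *kosJ* is not transcribed.
So KosJ is not produced.
Ni²⁺ is absent, so DulQ is active.
With repressor DulQ bound, *haxS* is not transcribed.
So HaxS is not produced.
Required activator KosJ is absent, so *mibZ* is not transcribed.
So MibZ is not produced.
Tagatose is present, so KepQ is active.
No repressor is bound and KepQ is active, so *fubW* is transcribed.
So FubW is produced and active.
Activator FubW is present, so *velS* is transcribed.
→ *velS* is ON in B.

both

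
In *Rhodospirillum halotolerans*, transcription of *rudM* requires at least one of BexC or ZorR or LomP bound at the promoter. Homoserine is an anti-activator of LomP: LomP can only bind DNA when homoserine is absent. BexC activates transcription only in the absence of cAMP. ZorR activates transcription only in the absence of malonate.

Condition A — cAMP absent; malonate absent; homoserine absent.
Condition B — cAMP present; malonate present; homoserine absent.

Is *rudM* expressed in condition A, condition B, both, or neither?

Condition A:
cAMP is absent, so BexC is active.
Malonate is absent, so ZorR is active.
Homoserine is absent, so LomP is active.
Activator BexC is present, so *rudM* is transcribed.
→ *rudM* is ON in A.
Condition B:
cAMP is present, so BexC is inactive.
Malonate is present, so ZorR is inactive.
Homoserine is absent, so LomP is active.
Activator LomP is present, so *rudM* is transcribed.
→ *rudM* is ON in B.

both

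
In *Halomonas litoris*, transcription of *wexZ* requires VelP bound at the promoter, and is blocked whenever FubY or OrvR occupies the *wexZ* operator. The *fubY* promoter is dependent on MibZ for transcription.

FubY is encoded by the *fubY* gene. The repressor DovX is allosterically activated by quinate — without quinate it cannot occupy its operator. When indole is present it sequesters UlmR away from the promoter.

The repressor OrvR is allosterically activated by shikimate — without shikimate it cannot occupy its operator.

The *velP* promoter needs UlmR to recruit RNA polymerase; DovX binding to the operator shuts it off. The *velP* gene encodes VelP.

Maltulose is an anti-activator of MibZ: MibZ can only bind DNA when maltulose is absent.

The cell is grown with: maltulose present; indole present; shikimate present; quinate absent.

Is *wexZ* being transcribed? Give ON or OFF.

Indole is present, so UlmR is inactive.
Quinate is absent, so DovX is inactive.
Required activator UlmR is absent, so *velP* is not transcribed.
So VelP is not produced.
Maltulose is present, so MibZ is inactive.
Required activator MibZ is absent, so *fubY* is not transcribed.
So FubY is not produced.
Shikimate is present, so OrvR is active.
With repressor OrvR bound, *wexZ* is not transcribed.

OFF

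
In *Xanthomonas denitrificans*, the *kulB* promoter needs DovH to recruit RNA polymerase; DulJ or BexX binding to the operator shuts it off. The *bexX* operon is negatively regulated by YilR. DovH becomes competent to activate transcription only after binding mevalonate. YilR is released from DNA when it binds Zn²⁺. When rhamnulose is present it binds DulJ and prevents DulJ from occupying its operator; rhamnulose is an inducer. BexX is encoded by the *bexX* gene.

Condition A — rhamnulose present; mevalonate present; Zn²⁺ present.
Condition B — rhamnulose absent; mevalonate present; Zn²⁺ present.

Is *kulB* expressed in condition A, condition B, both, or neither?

Condition A:
Rhamnulose is present, so DulJ is inactive.
Mevalonate is present, so DovH is active.
Zn²⁺ is present, so YilR is inactive.
With no repressor bound, *bexX* is transcribed.
So BexX is produced and active.
With repressor BexX bound, *kulB* is not transcribed.
→ *kulB* is OFF in A.
Condition B:
Rhamnulose is absent, so DulJ is active.
Mevalonate is present, so DovH is active.
Zn²⁺ is present, so YilR is inactive.
With no repressor bound, *bexX* is transcribed.
So BexX is produced and active.
With repressor DulJ bound, *kulB* is not transcribed.
→ *kulB* is OFF in B.

neither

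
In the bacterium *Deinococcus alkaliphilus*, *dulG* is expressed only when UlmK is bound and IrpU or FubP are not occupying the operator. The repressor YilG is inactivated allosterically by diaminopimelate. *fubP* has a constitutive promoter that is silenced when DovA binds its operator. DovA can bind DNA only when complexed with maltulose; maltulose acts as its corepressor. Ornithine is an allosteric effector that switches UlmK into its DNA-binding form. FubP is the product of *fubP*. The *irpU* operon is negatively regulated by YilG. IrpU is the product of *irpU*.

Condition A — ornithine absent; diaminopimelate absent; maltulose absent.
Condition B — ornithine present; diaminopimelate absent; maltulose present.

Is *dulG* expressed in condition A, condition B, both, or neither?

B only

Condition A:
Ornithine is absent, so UlmK is inactive.
Diaminopimelate is absent, so YilG is active.
With repressor YilG bound, *irpU* is not transcribed.
So IrpU is not produced.
Maltulose is absent, so DovA is inactive.
With no repressor bound, *fubP* is transcribed.
So FubP is produced and active.
With repressor FubP bound, *dulG* is not transcribed.
→ *dulG* is OFF in A.
Condition B:
Ornithine is present, so UlmK is active.
Diaminopimelate is absent, so YilG is active.
With repressor YilG bound, *irpU* is not transcribed.
So IrpU is not produced.
Maltulose is present, so DovA is active.
With repressor DovA bound, *fubP* is not transcribed.
So FubP is not produced.
No repressor is bound and UlmK is active, so *dulG* is transcribed.
→ *dulG* is ON in B.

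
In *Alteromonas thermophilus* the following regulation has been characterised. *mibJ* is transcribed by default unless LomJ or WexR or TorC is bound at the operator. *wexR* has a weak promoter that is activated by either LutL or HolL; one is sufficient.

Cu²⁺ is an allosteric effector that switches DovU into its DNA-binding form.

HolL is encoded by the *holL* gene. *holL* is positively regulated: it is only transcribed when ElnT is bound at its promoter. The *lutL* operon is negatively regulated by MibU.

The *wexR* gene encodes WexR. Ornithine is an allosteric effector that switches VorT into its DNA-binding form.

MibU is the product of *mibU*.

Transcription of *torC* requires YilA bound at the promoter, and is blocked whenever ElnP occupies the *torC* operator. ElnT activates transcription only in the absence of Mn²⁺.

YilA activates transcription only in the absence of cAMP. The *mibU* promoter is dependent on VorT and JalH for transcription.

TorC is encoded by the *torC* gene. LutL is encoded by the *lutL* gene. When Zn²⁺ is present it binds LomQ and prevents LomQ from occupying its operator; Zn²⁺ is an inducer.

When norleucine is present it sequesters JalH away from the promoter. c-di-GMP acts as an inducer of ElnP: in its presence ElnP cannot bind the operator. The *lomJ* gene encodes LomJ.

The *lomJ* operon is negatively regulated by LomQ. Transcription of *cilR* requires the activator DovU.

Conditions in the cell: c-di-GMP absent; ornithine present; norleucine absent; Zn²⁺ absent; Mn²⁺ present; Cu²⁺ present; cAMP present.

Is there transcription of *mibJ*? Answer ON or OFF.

Zn²⁺ is absent, so LomQ is active.
With repressor LomQ bound, *lomJ* is not transcribed.
So LomJ is not produced.
Ornithine is present, so VorT is active.
Norleucine is absent, so JalH is active.
No repressor is bound and VorT and JalH are active, so *mibU* is transcribed.
So MibU is produced and active.
With repressor MibU bound, *lutL* is not transcribed.
So LutL is not produced.
Mn²⁺ is present, so ElnT is inactive.
Required activator ElnT is absent, so *holL* is not transcribed.
So HolL is not produced.
No activator is available at the *wexR* promoter, so *wexR* is not transcribed.
So WexR is not produced.
cAMP is present, so YilA is inactive.
c-di-GMP is absent, so ElnP is active.
With repressor ElnP bound, *torC* is not transcribed.
So TorC is not produced.
With no repressor bound, *mibJ* is transcribed.

ON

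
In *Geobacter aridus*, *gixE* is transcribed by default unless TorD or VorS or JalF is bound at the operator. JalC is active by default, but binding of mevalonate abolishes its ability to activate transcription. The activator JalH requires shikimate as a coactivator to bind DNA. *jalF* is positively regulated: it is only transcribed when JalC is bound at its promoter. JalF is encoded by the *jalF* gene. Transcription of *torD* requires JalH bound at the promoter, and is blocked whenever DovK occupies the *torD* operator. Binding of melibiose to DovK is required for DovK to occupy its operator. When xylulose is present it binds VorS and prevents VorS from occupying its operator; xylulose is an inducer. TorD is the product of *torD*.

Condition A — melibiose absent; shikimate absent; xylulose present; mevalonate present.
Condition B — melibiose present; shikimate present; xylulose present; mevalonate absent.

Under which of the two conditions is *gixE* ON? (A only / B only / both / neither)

Condition A:
Melibiose is absent, so DovK is inactive.
Shikimate is absent, so JalH is inactive.
Required activator JalH is absent, so *torD* is not transcribed.
So TorD is not produced.
Xylulose is present, so VorS is inactive.
Mevalonate is present, so JalC is inactive.
Required activator JalC is absent, so *jalF* is not transcribed.
So JalF is not produced.
With no repressor bound, *gixE* is transcribed.
→ *gixE* is ON in A.
Condition B:
Melibiose is present, so DovK is active.
Shikimate is present, so JalH is active.
With repressor DovK bound, *torD* is not transcribed.
So TorD is not produced.
Xylulose is present, so VorS is inactive.
Mevalonate is absent, so JalC is active.
No repressor is bound and JalC is active, so *jalF* is transcribed.
So JalF is produced and active.
With repressor JalF bound, *gixE* is not transcribed.
→ *gixE* is OFF in B.

A only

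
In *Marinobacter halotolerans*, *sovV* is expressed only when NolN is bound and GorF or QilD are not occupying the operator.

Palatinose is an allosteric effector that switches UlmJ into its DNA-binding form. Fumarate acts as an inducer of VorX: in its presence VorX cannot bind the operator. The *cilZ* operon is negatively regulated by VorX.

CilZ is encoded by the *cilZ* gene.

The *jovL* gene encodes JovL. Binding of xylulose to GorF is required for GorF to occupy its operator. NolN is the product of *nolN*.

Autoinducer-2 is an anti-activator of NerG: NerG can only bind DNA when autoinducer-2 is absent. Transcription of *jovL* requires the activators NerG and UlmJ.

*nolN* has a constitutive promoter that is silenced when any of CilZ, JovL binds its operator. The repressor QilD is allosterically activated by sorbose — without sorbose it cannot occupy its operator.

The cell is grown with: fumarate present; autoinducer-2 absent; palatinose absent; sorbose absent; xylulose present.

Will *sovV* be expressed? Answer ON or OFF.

Xylulose is present, so GorF is active.
Fumarate is present, so VorX is inactive.
With no repressor bound, *cilZ* is transcribed.
So CilZ is produced and active.
Autoinducer-2 is absent, so NerG is active.
Palatinose is absent, so UlmJ is inactive.
Required activator UlmJ is absent, so *jovL* is not transcribed.
So JovL is not produced.
With repressor CilZ bound, *nolN* is not transcribed.
So NolN is not produced.
Sorbose is absent, so QilD is inactive.
With repressor GorF bound, *sovV* is not transcribed.

OFF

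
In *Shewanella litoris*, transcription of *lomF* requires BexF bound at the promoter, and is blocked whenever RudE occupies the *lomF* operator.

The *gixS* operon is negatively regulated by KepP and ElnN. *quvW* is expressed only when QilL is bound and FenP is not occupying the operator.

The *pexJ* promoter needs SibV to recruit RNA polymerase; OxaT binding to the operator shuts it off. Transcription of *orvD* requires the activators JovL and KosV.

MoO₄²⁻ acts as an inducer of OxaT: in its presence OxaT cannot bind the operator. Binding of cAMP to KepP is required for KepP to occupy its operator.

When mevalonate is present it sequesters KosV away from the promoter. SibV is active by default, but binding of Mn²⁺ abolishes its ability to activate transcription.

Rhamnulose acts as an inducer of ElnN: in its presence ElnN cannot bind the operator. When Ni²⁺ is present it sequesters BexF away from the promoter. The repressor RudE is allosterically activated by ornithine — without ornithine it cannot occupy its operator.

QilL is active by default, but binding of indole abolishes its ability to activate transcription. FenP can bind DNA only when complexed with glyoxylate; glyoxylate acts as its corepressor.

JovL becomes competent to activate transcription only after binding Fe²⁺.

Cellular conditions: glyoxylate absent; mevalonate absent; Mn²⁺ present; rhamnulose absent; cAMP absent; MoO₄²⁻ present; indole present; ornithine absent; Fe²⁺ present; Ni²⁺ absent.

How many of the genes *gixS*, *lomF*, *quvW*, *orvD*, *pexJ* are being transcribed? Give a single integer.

2

cAMP is absent, so KepP is inactive.
Rhamnulose is absent, so ElnN is active.
With repressor ElnN bound, *gixS* is not transcribed.
→ *gixS* is OFF.
Ni²⁺ is absent, so BexF is active.
Ornithine is absent, so RudE is inactive.
No repressor is bound and BexF is active, so *lomF* is transcribed.
→ *lomF* is ON.
Glyoxylate is absent, so FenP is inactive.
Indole is present, so QilL is inactive.
Required activator QilL is absent, so *quvW* is not transcribed.
→ *quvW* is OFF.
Fe²⁺ is present, so JovL is active.
Mevalonate is absent, so KosV is active.
No repressor is bound and JovL and KosV are active, so *orvD* is transcribed.
→ *orvD* is ON.
MoO₄²⁻ is present, so OxaT is inactive.
Mn²⁺ is present, so SibV is inactive.
Required activator SibV is absent, so *pexJ* is not transcribed.
→ *pexJ* is OFF.
2 of the 5 genes are transcribed.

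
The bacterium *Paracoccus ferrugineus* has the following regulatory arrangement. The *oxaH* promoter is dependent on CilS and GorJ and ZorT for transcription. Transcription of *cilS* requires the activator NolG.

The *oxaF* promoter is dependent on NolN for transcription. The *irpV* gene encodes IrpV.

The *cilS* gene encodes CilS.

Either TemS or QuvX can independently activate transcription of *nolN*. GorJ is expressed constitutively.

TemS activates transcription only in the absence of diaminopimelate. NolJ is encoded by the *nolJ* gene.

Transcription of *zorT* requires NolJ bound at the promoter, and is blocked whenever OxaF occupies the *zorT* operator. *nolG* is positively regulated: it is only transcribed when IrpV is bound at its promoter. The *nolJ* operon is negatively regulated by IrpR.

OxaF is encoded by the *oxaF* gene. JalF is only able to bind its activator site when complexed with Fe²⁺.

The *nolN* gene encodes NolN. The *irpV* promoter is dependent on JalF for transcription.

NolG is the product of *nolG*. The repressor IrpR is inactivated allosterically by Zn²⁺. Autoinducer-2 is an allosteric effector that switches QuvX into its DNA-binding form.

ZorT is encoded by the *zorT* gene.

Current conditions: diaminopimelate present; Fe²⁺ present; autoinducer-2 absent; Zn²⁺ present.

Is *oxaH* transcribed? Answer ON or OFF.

Fe²⁺ is present, so JalF is active.
No repressor is bound and JalF is active, so *irpV* is transcribed.
So IrpV is produced and active.
No repressor is bound and IrpV is active, so *nolG* is transcribed.
So NolG is produced and active.
No repressor is bound and NolG is active, so *cilS* is transcribed.
So CilS is produced and active.
GorJ is produced constitutively and is active.
Diaminopimelate is present, so TemS is inactive.
Autoinducer-2 is absent, so QuvX is inactive.
No activator is available at the *nolN* promoter, so *nolN* is not transcribed.
So NolN is not produced.
Required activator NolN is absent, so *oxaF* is not transcribed.
So OxaF is not produced.
Zn²⁺ is present, so IrpR is inactive.
With no repressor bound, *nolJ* is transcribed.
So NolJ is produced and active.
No repressor is bound and NolJ is active, so *zorT* is transcribed.
So ZorT is produced and active.
No repressor is bound and CilS and GorJ and ZorT are active, so *oxaH* is transcribed.

ON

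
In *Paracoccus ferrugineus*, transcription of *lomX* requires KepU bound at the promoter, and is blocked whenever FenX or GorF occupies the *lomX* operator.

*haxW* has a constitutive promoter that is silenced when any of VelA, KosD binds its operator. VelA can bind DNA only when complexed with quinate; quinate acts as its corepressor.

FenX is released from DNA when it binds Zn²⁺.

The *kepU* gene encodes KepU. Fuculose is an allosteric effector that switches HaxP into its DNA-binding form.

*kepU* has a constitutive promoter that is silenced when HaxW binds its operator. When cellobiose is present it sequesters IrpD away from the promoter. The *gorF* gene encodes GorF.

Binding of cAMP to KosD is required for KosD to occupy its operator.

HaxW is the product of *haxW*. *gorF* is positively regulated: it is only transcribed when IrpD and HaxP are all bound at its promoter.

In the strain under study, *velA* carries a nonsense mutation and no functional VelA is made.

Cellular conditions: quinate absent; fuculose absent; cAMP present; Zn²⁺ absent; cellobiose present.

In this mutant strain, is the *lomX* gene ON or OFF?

OFF

Zn²⁺ is absent, so FenX is active.
VelA is non-functional in this strain, so it has no effect.
cAMP is present, so KosD is active.
With repressor KosD bound, *haxW* is not transcribed.
So HaxW is not produced.
With no repressor bound, *kepU* is transcribed.
So KepU is produced and active.
Cellobiose is present, so IrpD is inactive.
Fuculose is absent, so HaxP is inactive.
Required activator IrpD is absent, so *gorF* is not transcribed.
So GorF is not produced.
With repressor FenX bound, *lomX* is not transcribed.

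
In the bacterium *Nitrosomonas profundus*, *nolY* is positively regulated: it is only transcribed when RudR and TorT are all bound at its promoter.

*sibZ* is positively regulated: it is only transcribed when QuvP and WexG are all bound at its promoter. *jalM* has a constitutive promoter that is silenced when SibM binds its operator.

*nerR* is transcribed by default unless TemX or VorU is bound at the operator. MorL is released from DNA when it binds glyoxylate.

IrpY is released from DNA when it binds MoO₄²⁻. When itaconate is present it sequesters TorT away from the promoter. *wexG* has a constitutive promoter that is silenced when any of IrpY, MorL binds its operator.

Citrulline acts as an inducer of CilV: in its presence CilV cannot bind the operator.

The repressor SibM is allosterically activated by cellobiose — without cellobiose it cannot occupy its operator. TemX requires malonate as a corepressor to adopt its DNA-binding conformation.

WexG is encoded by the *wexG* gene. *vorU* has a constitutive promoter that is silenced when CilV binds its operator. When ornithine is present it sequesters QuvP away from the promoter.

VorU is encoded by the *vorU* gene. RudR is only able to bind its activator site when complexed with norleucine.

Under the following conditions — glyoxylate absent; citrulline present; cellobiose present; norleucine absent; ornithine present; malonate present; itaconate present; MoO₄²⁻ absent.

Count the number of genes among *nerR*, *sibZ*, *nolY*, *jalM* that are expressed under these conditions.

Malonate is present, so TemX is active.
Citrulline is present, so CilV is inactive.
With no repressor bound, *vorU* is transcribed.
So VorU is produced and active.
With repressor TemX bound, *nerR* is not transcribed.
→ *nerR* is OFF.
Ornithine is present, so QuvP is inactive.
MoO₄²⁻ is absent, so IrpY is active.
Glyoxylate is absent, so MorL is active.
With repressor IrpY bound, *wexG* is not transcribed.
So WexG is not produced.
Required activator QuvP is absent, so *sibZ* is not transcribed.
→ *sibZ* is OFF.
Norleucine is absent, so RudR is inactive.
Itaconate is present, so TorT is inactive.
Required activator RudR is absent, so *nolY* is not transcribed.
→ *nolY* is OFF.
Cellobiose is present, so SibM is active.
With repressor SibM bound, *jalM* is not transcribed.
→ *jalM* is OFF.
0 of the 4 genes are transcribed.

0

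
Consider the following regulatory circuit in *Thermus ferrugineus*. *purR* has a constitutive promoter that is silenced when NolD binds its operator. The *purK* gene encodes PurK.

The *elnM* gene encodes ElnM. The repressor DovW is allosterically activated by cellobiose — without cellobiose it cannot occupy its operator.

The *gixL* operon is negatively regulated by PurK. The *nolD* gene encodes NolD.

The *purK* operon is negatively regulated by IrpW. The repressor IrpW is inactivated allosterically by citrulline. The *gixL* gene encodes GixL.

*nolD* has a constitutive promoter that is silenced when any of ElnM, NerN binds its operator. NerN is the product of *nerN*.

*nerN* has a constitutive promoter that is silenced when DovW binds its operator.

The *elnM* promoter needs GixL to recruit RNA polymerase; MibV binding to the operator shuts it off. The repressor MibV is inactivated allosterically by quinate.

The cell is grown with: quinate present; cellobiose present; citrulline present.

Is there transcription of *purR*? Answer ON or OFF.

OFF

Citrulline is present, so IrpW is inactive.
With no repressor bound, *purK* is transcribed.
So PurK is produced and active.
With repressor PurK bound, *gixL* is not transcribed.
So GixL is not produced.
Quinate is present, so MibV is inactive.
Required activator GixL is absent, so *elnM* is not transcribed.
So ElnM is not produced.
Cellobiose is present, so DovW is active.
With repressor DovW bound, *nerN* is not transcribed.
So NerN is not produced.
With no repressor bound, *nolD* is transcribed.
So NolD is produced and active.
With repressor NolD bound, *purR* is not transcribed.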